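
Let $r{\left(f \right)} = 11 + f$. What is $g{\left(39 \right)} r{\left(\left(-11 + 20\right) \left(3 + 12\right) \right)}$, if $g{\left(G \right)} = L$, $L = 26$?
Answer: $3796$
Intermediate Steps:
$g{\left(G \right)} = 26$
$g{\left(39 \right)} r{\left(\left(-11 + 20\right) \left(3 + 12\right) \right)} = 26 \left(11 + \left(-11 + 20\right) \left(3 + 12\right)\right) = 26 \left(11 + 9 \cdot 15\right) = 26 \left(11 + 135\right) = 26 \cdot 146 = 3796$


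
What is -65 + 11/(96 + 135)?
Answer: -1364/21 ≈ -64.952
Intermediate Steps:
-65 + 11/(96 + 135) = -65 + 11/231 = -65 + 11*(1/231) = -65 + 1/21 = -1364/21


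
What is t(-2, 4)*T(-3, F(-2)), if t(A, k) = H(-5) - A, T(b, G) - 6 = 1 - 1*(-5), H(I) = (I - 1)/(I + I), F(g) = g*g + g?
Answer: 156/5 ≈ 31.200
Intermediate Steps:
F(g) = g + g² (F(g) = g² + g = g + g²)
H(I) = (-1 + I)/(2*I) (H(I) = (-1 + I)/((2*I)) = (-1 + I)*(1/(2*I)) = (-1 + I)/(2*I))
T(b, G) = 12 (T(b, G) = 6 + (1 - 1*(-5)) = 6 + (1 + 5) = 6 + 6 = 12)
t(A, k) = ⅗ - A (t(A, k) = (½)*(-1 - 5)/(-5) - A = (½)*(-⅕)*(-6) - A = ⅗ - A)
t(-2, 4)*T(-3, F(-2)) = (⅗ - 1*(-2))*12 = (⅗ + 2)*12 = (13/5)*12 = 156/5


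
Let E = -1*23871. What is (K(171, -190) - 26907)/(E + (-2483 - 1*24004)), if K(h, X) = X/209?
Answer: 295987/553938 ≈ 0.53433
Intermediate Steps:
E = -23871
K(h, X) = X/209 (K(h, X) = X*(1/209) = X/209)
(K(171, -190) - 26907)/(E + (-2483 - 1*24004)) = ((1/209)*(-190) - 26907)/(-23871 + (-2483 - 1*24004)) = (-10/11 - 26907)/(-23871 + (-2483 - 24004)) = -295987/(11*(-23871 - 26487)) = -295987/11/(-50358) = -295987/11*(-1/50358) = 295987/553938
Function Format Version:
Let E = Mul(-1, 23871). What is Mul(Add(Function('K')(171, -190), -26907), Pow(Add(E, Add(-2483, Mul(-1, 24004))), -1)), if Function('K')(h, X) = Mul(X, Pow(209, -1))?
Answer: Rational(295987, 553938) ≈ 0.53433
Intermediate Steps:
E = -23871
Function('K')(h, X) = Mul(Rational(1, 209), X) (Function('K')(h, X) = Mul(X, Rational(1, 209)) = Mul(Rational(1, 209), X))
Mul(Add(Function('K')(171, -190), -26907), Pow(Add(E, Add(-2483, Mul(-1, 24004))), -1)) = Mul(Add(Mul(Rational(1, 209), -190), -26907), Pow(Add(-23871, Add(-2483, Mul(-1, 24004))), -1)) = Mul(Add(Rational(-10, 11), -26907), Pow(Add(-23871, Add(-2483, -24004)), -1)) = Mul(Rational(-295987, 11), Pow(Add(-23871, -26487), -1)) = Mul(Rational(-295987, 11), Pow(-50358, -1)) = Mul(Rational(-295987, 11), Rational(-1, 50358)) = Rational(295987, 553938)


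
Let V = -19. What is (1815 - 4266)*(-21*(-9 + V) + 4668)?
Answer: -12882456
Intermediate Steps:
(1815 - 4266)*(-21*(-9 + V) + 4668) = (1815 - 4266)*(-21*(-9 - 19) + 4668) = -2451*(-21*(-28) + 4668) = -2451*(588 + 4668) = -2451*5256 = -12882456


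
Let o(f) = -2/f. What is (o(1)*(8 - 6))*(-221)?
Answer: 884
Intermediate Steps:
(o(1)*(8 - 6))*(-221) = ((-2/1)*(8 - 6))*(-221) = (-2*1*2)*(-221) = -2*2*(-221) = -4*(-221) = 884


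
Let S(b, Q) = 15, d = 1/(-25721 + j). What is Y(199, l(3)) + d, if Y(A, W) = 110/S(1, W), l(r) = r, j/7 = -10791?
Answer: 2227673/303774 ≈ 7.3333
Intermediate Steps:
j = -75537 (j = 7*(-10791) = -75537)
d = -1/101258 (d = 1/(-25721 - 75537) = 1/(-101258) = -1/101258 ≈ -9.8758e-6)
Y(A, W) = 22/3 (Y(A, W) = 110/15 = 110*(1/15) = 22/3)
Y(199, l(3)) + d = 22/3 - 1/101258 = 2227673/303774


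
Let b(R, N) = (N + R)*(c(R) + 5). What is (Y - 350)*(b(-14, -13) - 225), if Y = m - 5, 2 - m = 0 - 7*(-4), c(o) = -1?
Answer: 126873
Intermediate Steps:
b(R, N) = 4*N + 4*R (b(R, N) = (N + R)*(-1 + 5) = (N + R)*4 = 4*N + 4*R)
m = -26 (m = 2 - (0 - 7*(-4)) = 2 - (0 + 28) = 2 - 1*28 = 2 - 28 = -26)
Y = -31 (Y = -26 - 5 = -31)
(Y - 350)*(b(-14, -13) - 225) = (-31 - 350)*((4*(-13) + 4*(-14)) - 225) = -381*((-52 - 56) - 225) = -381*(-108 - 225) = -381*(-333) = 126873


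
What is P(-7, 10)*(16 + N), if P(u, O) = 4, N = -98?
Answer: -328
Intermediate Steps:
P(-7, 10)*(16 + N) = 4*(16 - 98) = 4*(-82) = -328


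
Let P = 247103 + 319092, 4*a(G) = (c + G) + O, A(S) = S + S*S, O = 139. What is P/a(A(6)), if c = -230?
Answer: -46220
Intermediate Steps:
A(S) = S + S**2
a(G) = -91/4 + G/4 (a(G) = ((-230 + G) + 139)/4 = (-91 + G)/4 = -91/4 + G/4)
P = 566195
P/a(A(6)) = 566195/(-91/4 + (6*(1 + 6))/4) = 566195/(-91/4 + (6*7)/4) = 566195/(-91/4 + (1/4)*42) = 566195/(-91/4 + 21/2) = 566195/(-49/4) = 566195*(-4/49) = -46220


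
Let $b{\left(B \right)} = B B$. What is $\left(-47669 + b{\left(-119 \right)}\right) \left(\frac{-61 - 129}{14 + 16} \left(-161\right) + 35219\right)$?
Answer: $- \frac{3642855728}{3} \approx -1.2143 \cdot 10^{9}$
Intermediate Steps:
$b{\left(B \right)} = B^{2}$
$\left(-47669 + b{\left(-119 \right)}\right) \left(\frac{-61 - 129}{14 + 16} \left(-161\right) + 35219\right) = \left(-47669 + \left(-119\right)^{2}\right) \left(\frac{-61 - 129}{14 + 16} \left(-161\right) + 35219\right) = \left(-47669 + 14161\right) \left(- \frac{190}{30} \left(-161\right) + 35219\right) = - 33508 \left(\left(-190\right) \frac{1}{30} \left(-161\right) + 35219\right) = - 33508 \left(\left(- \frac{19}{3}\right) \left(-161\right) + 35219\right) = - 33508 \left(\frac{3059}{3} + 35219\right) = \left(-33508\right) \frac{108716}{3} = - \frac{3642855728}{3}$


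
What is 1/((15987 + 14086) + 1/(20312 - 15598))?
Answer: 4714/141764123 ≈ 3.3252e-5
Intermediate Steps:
1/((15987 + 14086) + 1/(20312 - 15598)) = 1/(30073 + 1/4714) = 1/(141764123/4714) = 4714/141764123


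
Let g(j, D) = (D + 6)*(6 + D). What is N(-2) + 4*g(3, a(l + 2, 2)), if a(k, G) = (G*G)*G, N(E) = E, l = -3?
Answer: 782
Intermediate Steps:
a(k, G) = G³ (a(k, G) = G²*G = G³)
g(j, D) = (6 + D)² (g(j, D) = (6 + D)*(6 + D) = (6 + D)²)
N(-2) + 4*g(3, a(l + 2, 2)) = -2 + 4*(6 + 2³)² = -2 + 4*(6 + 8)² = -2 + 4*14² = -2 + 4*196 = -2 + 784 = 782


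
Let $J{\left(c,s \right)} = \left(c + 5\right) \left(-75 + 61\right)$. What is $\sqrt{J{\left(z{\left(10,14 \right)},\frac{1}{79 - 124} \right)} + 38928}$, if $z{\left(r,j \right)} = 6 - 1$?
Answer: $2 \sqrt{9697} \approx 196.95$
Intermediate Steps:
$z{\left(r,j \right)} = 5$
$J{\left(c,s \right)} = -70 - 14 c$ ($J{\left(c,s \right)} = \left(5 + c\right) \left(-14\right) = -70 - 14 c$)
$\sqrt{J{\left(z{\left(10,14 \right)},\frac{1}{79 - 124} \right)} + 38928} = \sqrt{\left(-70 - 70\right) + 38928} = \sqrt{-140 + 38928} = \sqrt{38788} = 2 \sqrt{9697}$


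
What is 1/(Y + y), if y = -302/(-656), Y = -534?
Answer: -328/175001 ≈ -0.0018743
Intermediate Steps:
y = 151/328 (y = -302*(-1/656) = 151/328 ≈ 0.46037)
1/(Y + y) = 1/(-534 + 151/328) = 1/(-175001/328) = -328/175001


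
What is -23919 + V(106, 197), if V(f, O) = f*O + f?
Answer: -2931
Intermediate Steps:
V(f, O) = f + O*f (V(f, O) = O*f + f = f + O*f)
-23919 + V(106, 197) = -23919 + 106*(1 + 197) = -23919 + 106*198 = -23919 + 20988 = -2931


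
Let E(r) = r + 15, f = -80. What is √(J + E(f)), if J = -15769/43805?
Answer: I*√125417832670/43805 ≈ 8.0845*I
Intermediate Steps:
E(r) = 15 + r
J = -15769/43805 (J = -15769*1/43805 = -15769/43805 ≈ -0.35998)
√(J + E(f)) = √(-15769/43805 + (15 - 80)) = √(-15769/43805 - 65) = √(-2863094/43805) = I*√125417832670/43805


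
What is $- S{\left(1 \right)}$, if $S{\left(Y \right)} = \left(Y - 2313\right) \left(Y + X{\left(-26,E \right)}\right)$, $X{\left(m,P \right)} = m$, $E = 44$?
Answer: $-57800$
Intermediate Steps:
$S{\left(Y \right)} = \left(-2313 + Y\right) \left(-26 + Y\right)$ ($S{\left(Y \right)} = \left(Y - 2313\right) \left(Y - 26\right) = \left(-2313 + Y\right) \left(-26 + Y\right)$)
$- S{\left(1 \right)} = - (60138 + 1^{2} - 2339) = - (60138 + 1 - 2339) = \left(-1\right) 57800 = -57800$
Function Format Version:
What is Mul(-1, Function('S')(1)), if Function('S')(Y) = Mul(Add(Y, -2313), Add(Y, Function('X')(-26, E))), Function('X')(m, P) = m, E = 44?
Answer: -57800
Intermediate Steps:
Function('S')(Y) = Mul(Add(-2313, Y), Add(-26, Y)) (Function('S')(Y) = Mul(Add(Y, -2313), Add(Y, -26)) = Mul(Add(-2313, Y), Add(-26, Y)))
Mul(-1, Function('S')(1)) = Mul(-1, Add(60138, Pow(1, 2), Mul(-2339, 1))) = Mul(-1, Add(60138, 1, -2339)) = Mul(-1, 57800) = -57800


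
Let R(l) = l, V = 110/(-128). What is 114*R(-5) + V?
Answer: -36535/64 ≈ -570.86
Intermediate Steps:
V = -55/64 (V = 110*(-1/128) = -55/64 ≈ -0.85938)
114*R(-5) + V = 114*(-5) - 55/64 = -570 - 55/64 = -36535/64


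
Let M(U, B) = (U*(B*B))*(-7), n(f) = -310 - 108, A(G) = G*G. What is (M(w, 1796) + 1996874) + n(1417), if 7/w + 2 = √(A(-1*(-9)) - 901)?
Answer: 245148764/103 + 39513796*I*√205/103 ≈ 2.3801e+6 + 5.4927e+6*I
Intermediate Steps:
A(G) = G²
w = 7/(-2 + 2*I*√205) (w = 7/(-2 + √((-1*(-9))² - 901)) = 7/(-2 + √(9² - 901)) = 7/(-2 + √(81 - 901)) = 7/(-2 + √(-820)) = 7/(-2 + 2*I*√205) ≈ -0.01699 - 0.24326*I)
n(f) = -418
M(U, B) = -7*U*B² (M(U, B) = (U*B²)*(-7) = -7*U*B²)
(M(w, 1796) + 1996874) + n(1417) = (-7*(-7/412 - 7*I*√205/412)*1796² + 1996874) - 418 = (-7*(-7/412 - 7*I*√205/412)*3225616 + 1996874) - 418 = ((39513796/103 + 39513796*I*√205/103) + 1996874) - 418 = (245191818/103 + 39513796*I*√205/103) - 418 = 245148764/103 + 39513796*I*√205/103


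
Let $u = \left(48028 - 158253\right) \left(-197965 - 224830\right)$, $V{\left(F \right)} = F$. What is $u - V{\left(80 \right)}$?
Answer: $46602578795$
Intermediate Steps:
$u = 46602578875$ ($u = \left(-110225\right) \left(-422795\right) = 46602578875$)
$u - V{\left(80 \right)} = 46602578875 - 80 = 46602578795$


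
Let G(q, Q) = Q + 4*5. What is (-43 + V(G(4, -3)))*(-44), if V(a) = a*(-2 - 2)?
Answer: 4884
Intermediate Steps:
G(q, Q) = 20 + Q (G(q, Q) = Q + 20 = 20 + Q)
V(a) = -4*a (V(a) = a*(-4) = -4*a)
(-43 + V(G(4, -3)))*(-44) = (-43 - 4*(20 - 3))*(-44) = (-43 - 4*17)*(-44) = (-43 - 68)*(-44) = -111*(-44) = 4884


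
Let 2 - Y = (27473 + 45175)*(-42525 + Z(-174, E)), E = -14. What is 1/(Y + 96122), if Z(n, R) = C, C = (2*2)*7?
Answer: 1/3087418180 ≈ 3.2390e-10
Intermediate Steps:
C = 28 (C = 4*7 = 28)
Z(n, R) = 28
Y = 3087322058 (Y = 2 - (27473 + 45175)*(-42525 + 28) = 2 - 72648*(-42497) = 2 - 1*(-3087322056) = 2 + 3087322056 = 3087322058)
1/(Y + 96122) = 1/(3087322058 + 96122) = 1/3087418180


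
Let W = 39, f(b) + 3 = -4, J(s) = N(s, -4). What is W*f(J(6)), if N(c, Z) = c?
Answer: -273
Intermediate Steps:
J(s) = s
f(b) = -7 (f(b) = -3 - 4 = -7)
W*f(J(6)) = 39*(-7) = -273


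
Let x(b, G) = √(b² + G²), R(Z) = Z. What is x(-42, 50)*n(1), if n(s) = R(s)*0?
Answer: 0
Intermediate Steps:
n(s) = 0 (n(s) = s*0 = 0)
x(b, G) = √(G² + b²)
x(-42, 50)*n(1) = √(50² + (-42)²)*0 = √(2500 + 1764)*0 = √4264*0 = (2*√1066)*0 = 0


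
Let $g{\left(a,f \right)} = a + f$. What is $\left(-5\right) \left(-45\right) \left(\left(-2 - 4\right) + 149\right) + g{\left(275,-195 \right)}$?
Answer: $32255$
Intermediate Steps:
$\left(-5\right) \left(-45\right) \left(\left(-2 - 4\right) + 149\right) + g{\left(275,-195 \right)} = \left(-5\right) \left(-45\right) \left(\left(-2 - 4\right) + 149\right) + \left(275 - 195\right) = 225 \left(\left(-2 - 4\right) + 149\right) + 80 = 225 \left(-6 + 149\right) + 80 = 225 \cdot 143 + 80 = 32175 + 80 = 32255$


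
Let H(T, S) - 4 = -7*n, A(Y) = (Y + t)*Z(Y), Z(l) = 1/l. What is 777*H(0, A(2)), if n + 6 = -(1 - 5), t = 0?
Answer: 13986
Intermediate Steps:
n = -2 (n = -6 - (1 - 5) = -6 - 1*(-4) = -6 + 4 = -2)
A(Y) = 1 (A(Y) = (Y + 0)/Y = Y/Y = 1)
H(T, S) = 18 (H(T, S) = 4 - 7*(-2) = 4 + 14 = 18)
777*H(0, A(2)) = 777*18 = 13986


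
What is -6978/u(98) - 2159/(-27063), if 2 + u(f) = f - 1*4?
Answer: -94323493/1244898 ≈ -75.768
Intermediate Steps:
u(f) = -6 + f (u(f) = -2 + (f - 1*4) = -2 + (f - 4) = -2 + (-4 + f) = -6 + f)
-6978/u(98) - 2159/(-27063) = -6978/(-6 + 98) - 2159/(-27063) = -6978/92 - 2159*(-1/27063) = -6978*1/92 + 2159/27063 = -3489/46 + 2159/27063 = -94323493/1244898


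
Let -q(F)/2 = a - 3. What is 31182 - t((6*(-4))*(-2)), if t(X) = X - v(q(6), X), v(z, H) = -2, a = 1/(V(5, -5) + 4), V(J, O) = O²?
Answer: 31132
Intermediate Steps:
a = 1/29 (a = 1/((-5)² + 4) = 1/(25 + 4) = 1/29 ≈ 0.034483)
q(F) = 172/29 (q(F) = -2*(1/29 - 3) = -2*(-86/29) = 172/29)
t(X) = 2 + X (t(X) = X - 1*(-2) = X + 2 = 2 + X)
31182 - t((6*(-4))*(-2)) = 31182 - (2 + (6*(-4))*(-2)) = 31182 - (2 - 24*(-2)) = 31182 - (2 + 48) = 31182 - 1*50 = 31182 - 50 = 31132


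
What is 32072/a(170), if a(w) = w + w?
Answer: 8018/85 ≈ 94.329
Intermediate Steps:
a(w) = 2*w
32072/a(170) = 32072/((2*170)) = 32072/340 = 32072*(1/340) = 8018/85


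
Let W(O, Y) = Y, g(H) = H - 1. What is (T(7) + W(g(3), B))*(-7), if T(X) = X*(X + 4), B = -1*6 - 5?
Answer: -462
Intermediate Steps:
g(H) = -1 + H
B = -11 (B = -6 - 5 = -11)
T(X) = X*(4 + X)
(T(7) + W(g(3), B))*(-7) = (7*(4 + 7) - 11)*(-7) = (7*11 - 11)*(-7) = (77 - 11)*(-7) = 66*(-7) = -462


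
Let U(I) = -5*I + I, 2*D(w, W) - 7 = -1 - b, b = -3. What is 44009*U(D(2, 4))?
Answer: -792162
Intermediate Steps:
D(w, W) = 9/2 (D(w, W) = 7/2 + (-1 - 1*(-3))/2 = 7/2 + (-1 + 3)/2 = 7/2 + (1/2)*2 = 7/2 + 1 = 9/2)
U(I) = -4*I
44009*U(D(2, 4)) = 44009*(-4*9/2) = 44009*(-18) = -792162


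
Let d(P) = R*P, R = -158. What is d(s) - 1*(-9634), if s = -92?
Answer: 24170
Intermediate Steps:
d(P) = -158*P
d(s) - 1*(-9634) = -158*(-92) - 1*(-9634) = 14536 + 9634 = 24170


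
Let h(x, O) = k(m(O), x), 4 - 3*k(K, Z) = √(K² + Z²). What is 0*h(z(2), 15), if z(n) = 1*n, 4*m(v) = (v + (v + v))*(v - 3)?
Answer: 0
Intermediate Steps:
m(v) = 3*v*(-3 + v)/4 (m(v) = ((v + (v + v))*(v - 3))/4 = ((v + 2*v)*(-3 + v))/4 = ((3*v)*(-3 + v))/4 = (3*v*(-3 + v))/4 = 3*v*(-3 + v)/4)
z(n) = n
k(K, Z) = 4/3 - √(K² + Z²)/3
h(x, O) = 4/3 - √(x² + 9*O²*(-3 + O)²/16)/3 (h(x, O) = 4/3 - √((3*O*(-3 + O)/4)² + x²)/3 = 4/3 - √(9*O²*(-3 + O)²/16 + x²)/3 = 4/3 - √(x² + 9*O²*(-3 + O)²/16)/3)
0*h(z(2), 15) = 0*(4/3 - √(16*2² + 9*15²*(-3 + 15)²)/12) = 0*(4/3 - √(16*4 + 9*225*12²)/12) = 0*(4/3 - √(64 + 9*225*144)/12) = 0*(4/3 - √(64 + 291600)/12) = 0*(4/3 - √18229/3) = 0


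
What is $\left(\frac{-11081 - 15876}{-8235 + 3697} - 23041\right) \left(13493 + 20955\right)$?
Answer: $- \frac{1800478131624}{2269} \approx -7.9351 \cdot 10^{8}$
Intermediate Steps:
$\left(\frac{-11081 - 15876}{-8235 + 3697} - 23041\right) \left(13493 + 20955\right) = \left(- \frac{26957}{-4538} - 23041\right) 34448 = \left(\left(-26957\right) \left(- \frac{1}{4538}\right) - 23041\right) 34448 = \left(\frac{26957}{4538} - 23041\right) 34448 = \left(- \frac{104533101}{4538}\right) 34448 = - \frac{1800478131624}{2269}$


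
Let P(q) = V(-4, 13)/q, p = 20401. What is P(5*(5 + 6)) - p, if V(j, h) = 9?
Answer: -1122046/55 ≈ -20401.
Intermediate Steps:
P(q) = 9/q
P(5*(5 + 6)) - p = 9/((5*(5 + 6))) - 1*20401 = 9/((5*11)) - 20401 = 9/55 - 20401 = -1122046/55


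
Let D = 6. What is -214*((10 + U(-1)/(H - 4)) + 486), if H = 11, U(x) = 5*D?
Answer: -749428/7 ≈ -1.0706e+5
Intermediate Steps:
U(x) = 30 (U(x) = 5*6 = 30)
-214*((10 + U(-1)/(H - 4)) + 486) = -214*((10 + 30/(11 - 4)) + 486) = -214*((10 + 30/7) + 486) = -214*(100/7 + 486) = -214*3502/7 = -749428/7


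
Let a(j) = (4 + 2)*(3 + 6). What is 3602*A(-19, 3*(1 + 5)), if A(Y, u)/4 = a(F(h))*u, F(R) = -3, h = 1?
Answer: 14004576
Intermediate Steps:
a(j) = 54 (a(j) = 6*9 = 54)
A(Y, u) = 216*u (A(Y, u) = 4*(54*u) = 216*u)
3602*A(-19, 3*(1 + 5)) = 3602*(216*(3*(1 + 5))) = 3602*(216*(3*6)) = 3602*(216*18) = 3602*3888 = 14004576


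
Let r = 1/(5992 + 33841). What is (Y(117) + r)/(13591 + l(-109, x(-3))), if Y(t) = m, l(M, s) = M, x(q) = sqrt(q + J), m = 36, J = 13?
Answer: 1433989/537028506 ≈ 0.0026702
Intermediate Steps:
x(q) = sqrt(13 + q) (x(q) = sqrt(q + 13) = sqrt(13 + q))
Y(t) = 36
r = 1/39833 ≈ 2.5105e-5
(Y(117) + r)/(13591 + l(-109, x(-3))) = (36 + 1/39833)/(13591 - 109) = (1433989/39833)/13482 = (1433989/39833)*(1/13482) = 1433989/537028506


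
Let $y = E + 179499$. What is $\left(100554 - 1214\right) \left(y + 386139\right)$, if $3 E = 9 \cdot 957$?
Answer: $56475684060$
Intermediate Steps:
$E = 2871$ ($E = \frac{9 \cdot 957}{3} = \frac{1}{3} \cdot 8613 = 2871$)
$y = 182370$ ($y = 2871 + 179499 = 182370$)
$\left(100554 - 1214\right) \left(y + 386139\right) = \left(100554 - 1214\right) \left(182370 + 386139\right) = 99340 \cdot 568509 = 56475684060$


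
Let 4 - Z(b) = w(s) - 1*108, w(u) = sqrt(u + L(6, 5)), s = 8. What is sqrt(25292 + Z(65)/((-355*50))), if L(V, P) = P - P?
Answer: sqrt(79685587620 + 355*sqrt(2))/1775 ≈ 159.03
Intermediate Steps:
L(V, P) = 0
w(u) = sqrt(u) (w(u) = sqrt(u + 0) = sqrt(u))
Z(b) = 112 - 2*sqrt(2) (Z(b) = 4 - (sqrt(8) - 1*108) = 4 - (2*sqrt(2) - 108) = 4 - (-108 + 2*sqrt(2)) = 4 + (108 - 2*sqrt(2)) = 112 - 2*sqrt(2))
sqrt(25292 + Z(65)/((-355*50))) = sqrt(25292 + (112 - 2*sqrt(2))/((-355*50))) = sqrt(25292 + (112 - 2*sqrt(2))/(-17750)) = sqrt(25292 + (112 - 2*sqrt(2))*(-1/17750)) = sqrt(25292 + (-56/8875 + sqrt(2)/8875)) = sqrt(224466444/8875 + sqrt(2)/8875)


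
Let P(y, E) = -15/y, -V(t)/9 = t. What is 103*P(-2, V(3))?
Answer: 1545/2 ≈ 772.50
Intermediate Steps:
V(t) = -9*t
103*P(-2, V(3)) = 103*(-15/(-2)) = 103*(-15*(-½)) = 103*(15/2) = 1545/2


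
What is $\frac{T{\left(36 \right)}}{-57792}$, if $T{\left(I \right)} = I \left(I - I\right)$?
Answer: $0$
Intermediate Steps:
$T{\left(I \right)} = 0$ ($T{\left(I \right)} = I 0 = 0$)
$\frac{T{\left(36 \right)}}{-57792} = \frac{0}{-57792} = 0 \left(- \frac{1}{57792}\right) = 0$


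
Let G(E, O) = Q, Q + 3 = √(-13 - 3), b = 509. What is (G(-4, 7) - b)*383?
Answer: -196096 + 1532*I ≈ -1.961e+5 + 1532.0*I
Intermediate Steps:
Q = -3 + 4*I (Q = -3 + √(-13 - 3) = -3 + √(-16) = -3 + 4*I ≈ -3.0 + 4.0*I)
G(E, O) = -3 + 4*I
(G(-4, 7) - b)*383 = ((-3 + 4*I) - 1*509)*383 = ((-3 + 4*I) - 509)*383 = (-512 + 4*I)*383 = -196096 + 1532*I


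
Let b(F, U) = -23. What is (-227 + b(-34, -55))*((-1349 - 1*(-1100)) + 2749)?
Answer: -625000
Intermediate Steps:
(-227 + b(-34, -55))*((-1349 - 1*(-1100)) + 2749) = (-227 - 23)*((-1349 - 1*(-1100)) + 2749) = -250*((-1349 + 1100) + 2749) = -250*(-249 + 2749) = -250*2500 = -625000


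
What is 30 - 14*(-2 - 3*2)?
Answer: 142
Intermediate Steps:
30 - 14*(-2 - 3*2) = 30 - 14*(-2 - 6) = 30 - 14*(-8) = 30 + 112 = 142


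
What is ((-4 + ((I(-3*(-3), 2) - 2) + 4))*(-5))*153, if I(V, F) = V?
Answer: -5355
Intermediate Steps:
((-4 + ((I(-3*(-3), 2) - 2) + 4))*(-5))*153 = ((-4 + ((-3*(-3) - 2) + 4))*(-5))*153 = ((-4 + ((9 - 2) + 4))*(-5))*153 = ((-4 + (7 + 4))*(-5))*153 = ((-4 + 11)*(-5))*153 = (7*(-5))*153 = -35*153 = -5355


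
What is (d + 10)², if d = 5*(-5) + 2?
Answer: 169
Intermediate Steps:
d = -23 (d = -25 + 2 = -23)
(d + 10)² = (-23 + 10)² = (-13)² = 169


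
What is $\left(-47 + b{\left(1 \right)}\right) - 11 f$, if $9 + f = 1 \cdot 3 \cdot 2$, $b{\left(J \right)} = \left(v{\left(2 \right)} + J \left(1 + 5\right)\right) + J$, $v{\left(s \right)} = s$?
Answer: $-5$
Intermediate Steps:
$b{\left(J \right)} = 2 + 7 J$ ($b{\left(J \right)} = \left(2 + J \left(1 + 5\right)\right) + J = \left(2 + J 6\right) + J = \left(2 + 6 J\right) + J = 2 + 7 J$)
$f = -3$ ($f = -9 + 1 \cdot 3 \cdot 2 = -9 + 3 \cdot 2 = -9 + 6 = -3$)
$\left(-47 + b{\left(1 \right)}\right) - 11 f = \left(-47 + \left(2 + 7 \cdot 1\right)\right) - -33 = \left(-47 + \left(2 + 7\right)\right) + 33 = \left(-47 + 9\right) + 33 = -38 + 33 = -5$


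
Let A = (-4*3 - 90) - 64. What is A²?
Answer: 27556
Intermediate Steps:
A = -166 (A = (-12 - 90) - 64 = -102 - 64 = -166)
A² = (-166)² = 27556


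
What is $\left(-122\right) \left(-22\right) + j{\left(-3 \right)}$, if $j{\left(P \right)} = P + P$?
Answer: $2678$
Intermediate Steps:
$j{\left(P \right)} = 2 P$
$\left(-122\right) \left(-22\right) + j{\left(-3 \right)} = \left(-122\right) \left(-22\right) + 2 \left(-3\right) = 2684 - 6 = 2678$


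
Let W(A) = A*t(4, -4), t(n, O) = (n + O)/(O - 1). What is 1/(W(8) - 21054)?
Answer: -1/21054 ≈ -4.7497e-5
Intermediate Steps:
t(n, O) = (O + n)/(-1 + O)
W(A) = 0 (W(A) = A*((-4 + 4)/(-1 - 4)) = A*(0/(-5)) = A*(-⅕*0) = A*0 = 0)
1/(W(8) - 21054) = 1/(0 - 21054) = 1/(-21054) = -1/21054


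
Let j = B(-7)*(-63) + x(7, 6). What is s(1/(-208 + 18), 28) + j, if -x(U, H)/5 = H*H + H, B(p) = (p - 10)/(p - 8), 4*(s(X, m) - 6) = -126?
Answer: -3069/10 ≈ -306.90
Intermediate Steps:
s(X, m) = -51/2 (s(X, m) = 6 + (¼)*(-126) = 6 - 63/2 = -51/2)
B(p) = (-10 + p)/(-8 + p)
x(U, H) = -5*H - 5*H² (x(U, H) = -5*(H*H + H) = -5*(H² + H) = -5*(H + H²) = -5*H - 5*H²)
j = -1407/5 (j = ((-10 - 7)/(-8 - 7))*(-63) - 5*6*(1 + 6) = (-17/(-15))*(-63) - 5*6*7 = -1/15*(-17)*(-63) - 210 = (17/15)*(-63) - 210 = -357/5 - 210 = -1407/5 ≈ -281.40)
s(1/(-208 + 18), 28) + j = -51/2 - 1407/5 = -3069/10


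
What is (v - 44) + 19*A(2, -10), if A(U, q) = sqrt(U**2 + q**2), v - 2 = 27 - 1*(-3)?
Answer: -12 + 38*sqrt(26) ≈ 181.76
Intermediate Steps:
v = 32 (v = 2 + (27 - 1*(-3)) = 2 + (27 + 3) = 2 + 30 = 32)
(v - 44) + 19*A(2, -10) = (32 - 44) + 19*sqrt(2**2 + (-10)**2) = -12 + 19*sqrt(4 + 100) = -12 + 19*sqrt(104) = -12 + 19*(2*sqrt(26)) = -12 + 38*sqrt(26)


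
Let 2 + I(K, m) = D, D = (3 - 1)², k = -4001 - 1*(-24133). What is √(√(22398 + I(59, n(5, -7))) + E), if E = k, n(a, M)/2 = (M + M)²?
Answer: 2*√(5033 + 10*√14) ≈ 142.41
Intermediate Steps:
k = 20132 (k = -4001 + 24133 = 20132)
n(a, M) = 8*M² (n(a, M) = 2*(M + M)² = 2*(2*M)² = 2*(4*M²) = 8*M²)
D = 4 (D = 2² = 4)
E = 20132
I(K, m) = 2 (I(K, m) = -2 + 4 = 2)
√(√(22398 + I(59, n(5, -7))) + E) = √(√(22398 + 2) + 20132) = √(√22400 + 20132) = √(40*√14 + 20132) = √(20132 + 40*√14)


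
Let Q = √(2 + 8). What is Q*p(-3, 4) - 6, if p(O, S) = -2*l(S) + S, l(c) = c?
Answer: -6 - 4*√10 ≈ -18.649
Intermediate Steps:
Q = √10 ≈ 3.1623
p(O, S) = -S (p(O, S) = -2*S + S = -S)
Q*p(-3, 4) - 6 = √10*(-1*4) - 6 = √10*(-4) - 6 = -4*√10 - 6 = -6 - 4*√10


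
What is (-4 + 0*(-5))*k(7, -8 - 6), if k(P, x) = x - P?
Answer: 84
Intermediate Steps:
(-4 + 0*(-5))*k(7, -8 - 6) = (-4 + 0*(-5))*((-8 - 6) - 1*7) = (-4 + 0)*(-14 - 7) = -4*(-21) = 84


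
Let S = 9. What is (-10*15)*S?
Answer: -1350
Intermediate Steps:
(-10*15)*S = -10*15*9 = -150*9 = -1350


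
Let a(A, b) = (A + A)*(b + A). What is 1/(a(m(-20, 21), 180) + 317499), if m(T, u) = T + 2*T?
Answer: 1/303099 ≈ 3.2993e-6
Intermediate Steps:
m(T, u) = 3*T
a(A, b) = 2*A*(A + b) (a(A, b) = (2*A)*(A + b) = 2*A*(A + b))
1/(a(m(-20, 21), 180) + 317499) = 1/(2*(3*(-20))*(3*(-20) + 180) + 317499) = 1/(2*(-60)*(-60 + 180) + 317499) = 1/(2*(-60)*120 + 317499) = 1/(-14400 + 317499) = 1/303099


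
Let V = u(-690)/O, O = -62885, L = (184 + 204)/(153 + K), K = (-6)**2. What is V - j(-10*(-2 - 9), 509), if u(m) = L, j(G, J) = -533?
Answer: 6334845857/11885265 ≈ 533.00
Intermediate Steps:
K = 36
L = 388/189 (L = (184 + 204)/(153 + 36) = 388/189 ≈ 2.0529)
u(m) = 388/189
V = -388/11885265 (V = (388/189)/(-62885) = (388/189)*(-1/62885) = -388/11885265 ≈ -3.2645e-5)
V - j(-10*(-2 - 9), 509) = -388/11885265 - 1*(-533) = -388/11885265 + 533 = 6334845857/11885265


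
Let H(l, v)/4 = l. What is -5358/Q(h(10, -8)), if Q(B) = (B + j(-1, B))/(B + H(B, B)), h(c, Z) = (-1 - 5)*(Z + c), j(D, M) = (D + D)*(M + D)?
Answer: 160740/7 ≈ 22963.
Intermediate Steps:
H(l, v) = 4*l
j(D, M) = 2*D*(D + M) (j(D, M) = (2*D)*(D + M) = 2*D*(D + M))
h(c, Z) = -6*Z - 6*c (h(c, Z) = -6*(Z + c) = -6*Z - 6*c)
Q(B) = (2 - B)/(5*B) (Q(B) = (B + 2*(-1)*(-1 + B))/(B + 4*B) = (B + (2 - 2*B))/((5*B)) = (2 - B)*(1/(5*B)) = (2 - B)/(5*B))
-5358/Q(h(10, -8)) = -5358*5*(-6*(-8) - 6*10)/(2 - (-6*(-8) - 6*10)) = -5358*5*(48 - 60)/(2 - (48 - 60)) = -5358*(-60/(2 - 1*(-12))) = -5358*(-60/(2 + 12)) = -5358/((⅕)*(-1/12)*14) = -5358/(-7/30) = -5358*(-30/7) = 160740/7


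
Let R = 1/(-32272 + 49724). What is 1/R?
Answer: 17452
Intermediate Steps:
R = 1/17452 ≈ 5.7300e-5
1/R = 1/(1/17452) = 17452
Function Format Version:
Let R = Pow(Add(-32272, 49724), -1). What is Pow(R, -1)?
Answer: 17452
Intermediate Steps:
R = Rational(1, 17452) (R = Pow(17452, -1) = Rational(1, 17452) ≈ 5.7300e-5)
Pow(R, -1) = Pow(Rational(1, 17452), -1) = 17452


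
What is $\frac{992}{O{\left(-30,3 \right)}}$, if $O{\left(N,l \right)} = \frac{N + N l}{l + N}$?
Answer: $\frac{1116}{5} \approx 223.2$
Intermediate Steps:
$O{\left(N,l \right)} = \frac{N + N l}{N + l}$
$\frac{992}{O{\left(-30,3 \right)}} = \frac{992}{\left(-30\right) \frac{1}{-30 + 3} \left(1 + 3\right)} = \frac{992}{\left(-30\right) \frac{1}{-27} \cdot 4} = \frac{992}{\left(-30\right) \left(- \frac{1}{27}\right) 4} = \frac{992}{\frac{40}{9}} = 992 \cdot \frac{9}{40} = \frac{1116}{5}$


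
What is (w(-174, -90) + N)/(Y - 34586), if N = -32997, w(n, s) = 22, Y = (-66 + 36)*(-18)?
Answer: 32975/34046 ≈ 0.96854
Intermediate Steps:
Y = 540 (Y = -30*(-18) = 540)
(w(-174, -90) + N)/(Y - 34586) = (22 - 32997)/(540 - 34586) = -32975/(-34046) = -32975*(-1/34046) = 32975/34046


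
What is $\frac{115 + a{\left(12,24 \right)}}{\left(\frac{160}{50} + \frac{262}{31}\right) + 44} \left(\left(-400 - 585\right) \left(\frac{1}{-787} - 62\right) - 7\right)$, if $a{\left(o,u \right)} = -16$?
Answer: $\frac{368721675135}{3394331} \approx 1.0863 \cdot 10^{5}$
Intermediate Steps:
$\frac{115 + a{\left(12,24 \right)}}{\left(\frac{160}{50} + \frac{262}{31}\right) + 44} \left(\left(-400 - 585\right) \left(\frac{1}{-787} - 62\right) - 7\right) = \frac{115 - 16}{\left(\frac{160}{50} + \frac{262}{31}\right) + 44} \left(\left(-400 - 585\right) \left(\frac{1}{-787} - 62\right) - 7\right) = \frac{99}{\left(160 \cdot \frac{1}{50} + 262 \cdot \frac{1}{31}\right) + 44} \left(- 985 \left(- \frac{1}{787} - 62\right) - 7\right) = \frac{99}{\left(\frac{16}{5} + \frac{262}{31}\right) + 44} \left(\left(-985\right) \left(- \frac{48795}{787}\right) - 7\right) = \frac{99}{\frac{1806}{155} + 44} \left(\frac{48063075}{787} - 7\right) = \frac{99}{\frac{8626}{155}} \cdot \frac{48057566}{787} = 99 \cdot \frac{155}{8626} \cdot \frac{48057566}{787} = \frac{15345}{8626} \cdot \frac{48057566}{787} = \frac{368721675135}{3394331}$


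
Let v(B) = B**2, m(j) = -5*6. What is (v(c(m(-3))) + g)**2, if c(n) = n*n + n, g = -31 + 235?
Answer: 573206466816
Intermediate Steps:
m(j) = -30
g = 204
c(n) = n + n**2 (c(n) = n**2 + n = n + n**2)
(v(c(m(-3))) + g)**2 = ((-30*(1 - 30))**2 + 204)**2 = ((-30*(-29))**2 + 204)**2 = (870**2 + 204)**2 = (756900 + 204)**2 = 757104**2 = 573206466816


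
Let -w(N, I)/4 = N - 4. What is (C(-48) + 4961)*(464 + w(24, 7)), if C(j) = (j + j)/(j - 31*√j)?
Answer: 1922206080/1009 - 95232*I*√3/1009 ≈ 1.9051e+6 - 163.48*I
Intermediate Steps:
w(N, I) = 16 - 4*N (w(N, I) = -4*(N - 4) = -4*(-4 + N) = 16 - 4*N)
C(j) = 2*j/(j - 31*√j) (C(j) = (2*j)/(j - 31*√j) = 2*j/(j - 31*√j))
(C(-48) + 4961)*(464 + w(24, 7)) = (2*(-48)/(-48 - 124*I*√3) + 4961)*(464 + (16 - 4*24)) = (2*(-48)/(-48 - 124*I*√3) + 4961)*(464 + (16 - 96)) = (2*(-48)/(-48 - 124*I*√3) + 4961)*(464 - 80) = (-96/(-48 - 124*I*√3) + 4961)*384 = (4961 - 96/(-48 - 124*I*√3))*384 = 1905024 - 36864/(-48 - 124*I*√3)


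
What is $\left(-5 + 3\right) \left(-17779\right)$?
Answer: $35558$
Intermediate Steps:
$\left(-5 + 3\right) \left(-17779\right) = \left(-2\right) \left(-17779\right) = 35558$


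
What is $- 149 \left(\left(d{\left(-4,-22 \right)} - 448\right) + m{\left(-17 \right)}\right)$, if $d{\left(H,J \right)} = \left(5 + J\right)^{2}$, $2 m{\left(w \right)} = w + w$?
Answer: $26224$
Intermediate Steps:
$m{\left(w \right)} = w$ ($m{\left(w \right)} = \frac{w + w}{2} = \frac{2 w}{2} = w$)
$- 149 \left(\left(d{\left(-4,-22 \right)} - 448\right) + m{\left(-17 \right)}\right) = - 149 \left(\left(\left(5 - 22\right)^{2} - 448\right) - 17\right) = - 149 \left(\left(\left(-17\right)^{2} - 448\right) - 17\right) = - 149 \left(\left(289 - 448\right) - 17\right) = - 149 \left(-159 - 17\right) = \left(-149\right) \left(-176\right) = 26224$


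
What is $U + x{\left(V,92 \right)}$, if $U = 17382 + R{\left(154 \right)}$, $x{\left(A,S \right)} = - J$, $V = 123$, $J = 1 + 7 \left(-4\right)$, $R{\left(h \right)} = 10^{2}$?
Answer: $17509$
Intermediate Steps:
$R{\left(h \right)} = 100$
$J = -27$ ($J = 1 - 28 = -27$)
$x{\left(A,S \right)} = 27$ ($x{\left(A,S \right)} = \left(-1\right) \left(-27\right) = 27$)
$U = 17482$ ($U = 17382 + 100 = 17482$)
$U + x{\left(V,92 \right)} = 17482 + 27 = 17509$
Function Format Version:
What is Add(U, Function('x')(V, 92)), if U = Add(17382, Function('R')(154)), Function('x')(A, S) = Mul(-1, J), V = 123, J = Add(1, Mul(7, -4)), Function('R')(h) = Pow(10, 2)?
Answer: 17509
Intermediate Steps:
Function('R')(h) = 100
J = -27 (J = Add(1, -28) = -27)
Function('x')(A, S) = 27 (Function('x')(A, S) = Mul(-1, -27) = 27)
U = 17482 (U = Add(17382, 100) = 17482)
Add(U, Function('x')(V, 92)) = Add(17482, 27) = 17509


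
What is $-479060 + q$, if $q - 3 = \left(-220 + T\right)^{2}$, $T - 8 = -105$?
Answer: $-378568$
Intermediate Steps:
$T = -97$ ($T = 8 - 105 = -97$)
$q = 100492$ ($q = 3 + \left(-220 - 97\right)^{2} = 3 + \left(-317\right)^{2} = 3 + 100489 = 100492$)
$-479060 + q = -479060 + 100492 = -378568$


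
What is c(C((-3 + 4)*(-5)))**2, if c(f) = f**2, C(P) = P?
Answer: 625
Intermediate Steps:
c(C((-3 + 4)*(-5)))**2 = (((-3 + 4)*(-5))**2)**2 = ((1*(-5))**2)**2 = ((-5)**2)**2 = 25**2 = 625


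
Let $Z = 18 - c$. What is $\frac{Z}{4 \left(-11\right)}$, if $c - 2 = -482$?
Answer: $- \frac{249}{22} \approx -11.318$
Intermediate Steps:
$c = -480$ ($c = 2 - 482 = -480$)
$Z = 498$ ($Z = 18 - -480 = 18 + 480 = 498$)
$\frac{Z}{4 \left(-11\right)} = \frac{498}{4 \left(-11\right)} = \frac{498}{-44} = 498 \left(- \frac{1}{44}\right) = - \frac{249}{22}$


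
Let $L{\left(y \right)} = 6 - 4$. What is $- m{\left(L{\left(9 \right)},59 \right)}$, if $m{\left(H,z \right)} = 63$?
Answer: $-63$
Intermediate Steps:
$L{\left(y \right)} = 2$
$- m{\left(L{\left(9 \right)},59 \right)} = \left(-1\right) 63 = -63$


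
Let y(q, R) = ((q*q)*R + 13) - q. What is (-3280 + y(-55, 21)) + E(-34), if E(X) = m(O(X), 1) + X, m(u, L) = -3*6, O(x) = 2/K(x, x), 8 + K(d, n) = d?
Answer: 60261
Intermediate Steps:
K(d, n) = -8 + d
O(x) = 2/(-8 + x)
m(u, L) = -18
E(X) = -18 + X
y(q, R) = 13 - q + R*q² (y(q, R) = (q²*R + 13) - q = (R*q² + 13) - q = (13 + R*q²) - q = 13 - q + R*q²)
(-3280 + y(-55, 21)) + E(-34) = (-3280 + (13 - 1*(-55) + 21*(-55)²)) + (-18 - 34) = (-3280 + (13 + 55 + 21*3025)) - 52 = (-3280 + (13 + 55 + 63525)) - 52 = (-3280 + 63593) - 52 = 60313 - 52 = 60261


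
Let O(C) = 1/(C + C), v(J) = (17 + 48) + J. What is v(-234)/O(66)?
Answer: -22308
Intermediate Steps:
v(J) = 65 + J
O(C) = 1/(2*C)
v(-234)/O(66) = (65 - 234)/(((1/2)/66)) = -169/((1/2)*(1/66)) = -169/1/132 = -169*132 = -22308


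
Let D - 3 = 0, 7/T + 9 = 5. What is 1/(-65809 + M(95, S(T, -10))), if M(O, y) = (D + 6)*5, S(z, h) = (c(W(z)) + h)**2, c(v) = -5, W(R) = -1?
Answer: -1/65764 ≈ -1.5206e-5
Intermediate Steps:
T = -7/4 (T = 7/(-9 + 5) = 7/(-4) = 7*(-1/4) = -7/4 ≈ -1.7500)
D = 3 (D = 3 + 0 = 3)
S(z, h) = (-5 + h)**2
M(O, y) = 45 (M(O, y) = (3 + 6)*5 = 9*5 = 45)
1/(-65809 + M(95, S(T, -10))) = 1/(-65809 + 45) = 1/(-65764) = -1/65764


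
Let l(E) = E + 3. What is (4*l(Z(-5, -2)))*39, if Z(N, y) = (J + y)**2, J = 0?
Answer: 1092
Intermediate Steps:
Z(N, y) = y**2 (Z(N, y) = (0 + y)**2 = y**2)
l(E) = 3 + E
(4*l(Z(-5, -2)))*39 = (4*(3 + (-2)**2))*39 = (4*(3 + 4))*39 = (4*7)*39 = 28*39 = 1092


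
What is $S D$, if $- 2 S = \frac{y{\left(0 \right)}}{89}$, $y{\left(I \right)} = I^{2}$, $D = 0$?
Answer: $0$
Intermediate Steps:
$S = 0$ ($S = - \frac{0^{2} \cdot \frac{1}{89}}{2} = - \frac{0 \cdot \frac{1}{89}}{2} = \left(- \frac{1}{2}\right) 0 = 0$)
$S D = 0 \cdot 0 = 0$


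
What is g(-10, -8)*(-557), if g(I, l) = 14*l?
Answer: 62384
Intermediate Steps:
g(-10, -8)*(-557) = (14*(-8))*(-557) = -112*(-557) = 62384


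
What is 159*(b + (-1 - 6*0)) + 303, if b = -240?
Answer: -38016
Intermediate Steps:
159*(b + (-1 - 6*0)) + 303 = 159*(-240 + (-1 - 6*0)) + 303 = 159*(-240 + (-1 + 0)) + 303 = 159*(-240 - 1) + 303 = 159*(-241) + 303 = -38319 + 303 = -38016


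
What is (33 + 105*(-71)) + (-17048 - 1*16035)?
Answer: -40505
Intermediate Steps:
(33 + 105*(-71)) + (-17048 - 1*16035) = (33 - 7455) + (-17048 - 16035) = -7422 - 33083 = -40505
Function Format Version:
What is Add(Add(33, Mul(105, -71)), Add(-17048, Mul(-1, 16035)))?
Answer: -40505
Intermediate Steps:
Add(Add(33, Mul(105, -71)), Add(-17048, Mul(-1, 16035))) = Add(Add(33, -7455), Add(-17048, -16035)) = Add(-7422, -33083) = -40505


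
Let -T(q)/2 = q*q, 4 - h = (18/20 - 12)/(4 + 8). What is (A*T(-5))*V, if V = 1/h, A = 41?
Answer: -82000/197 ≈ -416.24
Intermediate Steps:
h = 197/40 (h = 4 - (18/20 - 12)/(4 + 8) = 4 - (18*(1/20) - 12)/12 = 4 - (9/10 - 12)/12 = 4 - (-111)/(10*12) = 4 - 1*(-37/40) = 4 + 37/40 = 197/40 ≈ 4.9250)
T(q) = -2*q² (T(q) = -2*q*q = -2*q²)
V = 40/197 (V = 1/(197/40) = 40/197 ≈ 0.20305)
(A*T(-5))*V = (41*(-2*(-5)²))*(40/197) = (41*(-2*25))*(40/197) = (41*(-50))*(40/197) = -2050*40/197 = -82000/197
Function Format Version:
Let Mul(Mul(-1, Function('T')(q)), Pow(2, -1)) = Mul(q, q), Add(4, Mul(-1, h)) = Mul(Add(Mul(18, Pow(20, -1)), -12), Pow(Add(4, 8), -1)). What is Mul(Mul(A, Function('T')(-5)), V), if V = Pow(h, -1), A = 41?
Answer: Rational(-82000, 197) ≈ -416.24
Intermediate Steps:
h = Rational(197, 40) (h = Add(4, Mul(-1, Mul(Add(Mul(18, Pow(20, -1)), -12), Pow(Add(4, 8), -1)))) = Add(4, Mul(-1, Mul(Add(Mul(18, Rational(1, 20)), -12), Pow(12, -1)))) = Add(4, Mul(-1, Mul(Add(Rational(9, 10), -12), Rational(1, 12)))) = Add(4, Mul(-1, Mul(Rational(-111, 10), Rational(1, 12)))) = Add(4, Mul(-1, Rational(-37, 40))) = Add(4, Rational(37, 40)) = Rational(197, 40) ≈ 4.9250)
Function('T')(q) = Mul(-2, Pow(q, 2)) (Function('T')(q) = Mul(-2, Mul(q, q)) = Mul(-2, Pow(q, 2)))
V = Rational(40, 197) (V = Pow(Rational(197, 40), -1) = Rational(40, 197) ≈ 0.20305)
Mul(Mul(A, Function('T')(-5)), V) = Mul(Mul(41, Mul(-2, Pow(-5, 2))), Rational(40, 197)) = Mul(Mul(41, Mul(-2, 25)), Rational(40, 197)) = Mul(Mul(41, -50), Rational(40, 197)) = Mul(-2050, Rational(40, 197)) = Rational(-82000, 197)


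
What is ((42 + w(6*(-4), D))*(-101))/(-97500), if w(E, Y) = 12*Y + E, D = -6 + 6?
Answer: 303/16250 ≈ 0.018646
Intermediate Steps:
D = 0
w(E, Y) = E + 12*Y
((42 + w(6*(-4), D))*(-101))/(-97500) = ((42 + (6*(-4) + 12*0))*(-101))/(-97500) = ((42 + (-24 + 0))*(-101))*(-1/97500) = ((42 - 24)*(-101))*(-1/97500) = (18*(-101))*(-1/97500) = -1818*(-1/97500) = 303/16250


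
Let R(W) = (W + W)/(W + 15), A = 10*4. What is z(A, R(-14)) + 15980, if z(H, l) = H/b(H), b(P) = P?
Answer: 15981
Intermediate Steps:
A = 40
R(W) = 2*W/(15 + W) (R(W) = (2*W)/(15 + W) = 2*W/(15 + W))
z(H, l) = 1 (z(H, l) = H/H = 1)
z(A, R(-14)) + 15980 = 1 + 15980 = 15981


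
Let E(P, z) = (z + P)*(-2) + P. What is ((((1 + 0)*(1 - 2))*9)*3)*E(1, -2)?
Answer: -81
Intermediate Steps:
E(P, z) = -P - 2*z (E(P, z) = (P + z)*(-2) + P = (-2*P - 2*z) + P = -P - 2*z)
((((1 + 0)*(1 - 2))*9)*3)*E(1, -2) = ((((1 + 0)*(1 - 2))*9)*3)*(-1*1 - 2*(-2)) = (((1*(-1))*9)*3)*(-1 + 4) = (-1*9*3)*3 = -9*3*3 = -27*3 = -81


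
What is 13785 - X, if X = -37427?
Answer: 51212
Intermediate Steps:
13785 - X = 13785 - 1*(-37427) = 13785 + 37427 = 51212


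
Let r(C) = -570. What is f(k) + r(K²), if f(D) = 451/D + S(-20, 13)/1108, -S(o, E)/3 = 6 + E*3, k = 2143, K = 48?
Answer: -1353222677/2374444 ≈ -569.91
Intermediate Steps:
S(o, E) = -18 - 9*E (S(o, E) = -3*(6 + E*3) = -3*(6 + 3*E) = -18 - 9*E)
f(D) = -135/1108 + 451/D (f(D) = 451/D + (-18 - 9*13)/1108 = 451/D + (-18 - 117)*(1/1108) = 451/D - 135*1/1108 = 451/D - 135/1108 = -135/1108 + 451/D)
f(k) + r(K²) = (-135/1108 + 451/2143) - 570 = 210403/2374444 - 570 = -1353222677/2374444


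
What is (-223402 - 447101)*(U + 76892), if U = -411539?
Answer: 224381817441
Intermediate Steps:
(-223402 - 447101)*(U + 76892) = (-223402 - 447101)*(-411539 + 76892) = -670503*(-334647) = 224381817441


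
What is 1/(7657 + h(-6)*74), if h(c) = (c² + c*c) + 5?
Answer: 1/13355 ≈ 7.4878e-5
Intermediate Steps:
h(c) = 5 + 2*c² (h(c) = (c² + c²) + 5 = 2*c² + 5 = 5 + 2*c²)
1/(7657 + h(-6)*74) = 1/(7657 + (5 + 2*(-6)²)*74) = 1/(7657 + (5 + 2*36)*74) = 1/(7657 + (5 + 72)*74) = 1/(7657 + 77*74) = 1/(7657 + 5698) = 1/13355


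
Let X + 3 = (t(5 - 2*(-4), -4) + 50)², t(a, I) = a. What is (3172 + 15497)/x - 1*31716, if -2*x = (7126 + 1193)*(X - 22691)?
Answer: -235262150122/7417775 ≈ -31716.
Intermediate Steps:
X = 3966 (X = -3 + ((5 - 2*(-4)) + 50)² = -3 + ((5 + 8) + 50)² = -3 + (13 + 50)² = -3 + 63² = -3 + 3969 = 3966)
x = 155773275/2 (x = -(7126 + 1193)*(3966 - 22691)/2 = -8319*(-18725)/2 = -½*(-155773275) = 155773275/2 ≈ 7.7887e+7)
(3172 + 15497)/x - 1*31716 = (3172 + 15497)/(155773275/2) - 1*31716 = 18669*(2/155773275) - 31716 = 1778/7417775 - 31716 = -235262150122/7417775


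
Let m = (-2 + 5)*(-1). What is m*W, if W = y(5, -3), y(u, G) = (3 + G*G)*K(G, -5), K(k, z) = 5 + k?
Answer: -72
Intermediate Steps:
m = -3 (m = 3*(-1) = -3)
y(u, G) = (3 + G**2)*(5 + G) (y(u, G) = (3 + G*G)*(5 + G) = (3 + G**2)*(5 + G))
W = 24 (W = (3 + (-3)**2)*(5 - 3) = (3 + 9)*2 = 12*2 = 24)
m*W = -3*24 = -72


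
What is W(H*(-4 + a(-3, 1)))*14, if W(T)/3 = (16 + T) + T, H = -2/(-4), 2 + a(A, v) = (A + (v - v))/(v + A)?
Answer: 483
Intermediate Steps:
a(A, v) = -2 + A/(A + v) (a(A, v) = -2 + (A + (v - v))/(v + A) = -2 + (A + 0)/(A + v) = -2 + A/(A + v))
H = ½ (H = -2*(-¼) = ½ ≈ 0.50000)
W(T) = 48 + 6*T (W(T) = 3*((16 + T) + T) = 3*(16 + 2*T) = 48 + 6*T)
W(H*(-4 + a(-3, 1)))*14 = (48 + 6*((-4 + (-1*(-3) - 2*1)/(-3 + 1))/2))*14 = (48 + 6*((-4 + (3 - 2)/(-2))/2))*14 = (48 + 6*((-4 - ½*1)/2))*14 = (48 + 6*((-4 - ½)/2))*14 = (48 + 6*((½)*(-9/2)))*14 = (48 + 6*(-9/4))*14 = (48 - 27/2)*14 = (69/2)*14 = 483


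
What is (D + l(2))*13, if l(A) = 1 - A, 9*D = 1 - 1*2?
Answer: -130/9 ≈ -14.444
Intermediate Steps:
D = -1/9 (D = (1 - 1*2)/9 = (1 - 2)/9 = (1/9)*(-1) = -1/9 ≈ -0.11111)
(D + l(2))*13 = (-1/9 + (1 - 1*2))*13 = (-1/9 + (1 - 2))*13 = (-1/9 - 1)*13 = -10/9*13 = -130/9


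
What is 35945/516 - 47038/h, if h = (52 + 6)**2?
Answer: 833167/14964 ≈ 55.678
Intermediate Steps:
h = 3364 (h = 58**2 = 3364)
35945/516 - 47038/h = 35945/516 - 47038/3364 = 35945*(1/516) - 47038*1/3364 = 35945/516 - 811/58 = 833167/14964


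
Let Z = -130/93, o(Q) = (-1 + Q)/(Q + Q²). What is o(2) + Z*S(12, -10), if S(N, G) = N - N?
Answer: ⅙ ≈ 0.16667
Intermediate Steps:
S(N, G) = 0
o(Q) = (-1 + Q)/(Q + Q²)
Z = -130/93 (Z = -130*1/93 = -130/93 ≈ -1.3979)
o(2) + Z*S(12, -10) = (-1 + 2)/(2*(1 + 2)) - 130/93*0 = (½)*1/3 + 0 = (½)*(⅓)*1 + 0 = ⅙ + 0 = ⅙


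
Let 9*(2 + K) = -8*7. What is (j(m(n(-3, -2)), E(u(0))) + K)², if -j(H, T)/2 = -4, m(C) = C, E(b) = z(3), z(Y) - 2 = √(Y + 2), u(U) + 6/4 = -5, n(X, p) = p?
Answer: 4/81 ≈ 0.049383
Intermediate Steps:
u(U) = -13/2 (u(U) = -3/2 - 5 = -13/2)
z(Y) = 2 + √(2 + Y) (z(Y) = 2 + √(Y + 2) = 2 + √(2 + Y))
E(b) = 2 + √5 (E(b) = 2 + √(2 + 3) = 2 + √5)
j(H, T) = 8 (j(H, T) = -2*(-4) = 8)
K = -74/9 (K = -2 + (-8*7)/9 = -2 + (⅑)*(-56) = -2 - 56/9 = -74/9 ≈ -8.2222)
(j(m(n(-3, -2)), E(u(0))) + K)² = (8 - 74/9)² = (-2/9)² = 4/81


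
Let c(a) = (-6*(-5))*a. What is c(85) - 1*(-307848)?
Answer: 310398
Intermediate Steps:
c(a) = 30*a
c(85) - 1*(-307848) = 30*85 - 1*(-307848) = 2550 + 307848 = 310398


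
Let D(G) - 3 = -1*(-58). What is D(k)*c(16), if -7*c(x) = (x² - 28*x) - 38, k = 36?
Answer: 14030/7 ≈ 2004.3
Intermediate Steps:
D(G) = 61 (D(G) = 3 - 1*(-58) = 3 + 58 = 61)
c(x) = 38/7 + 4*x - x²/7 (c(x) = -((x² - 28*x) - 38)/7 = -(-38 + x² - 28*x)/7 = 38/7 + 4*x - x²/7)
D(k)*c(16) = 61*(38/7 + 4*16 - ⅐*16²) = 61*(38/7 + 64 - ⅐*256) = 61*(38/7 + 64 - 256/7) = 61*(230/7) = 14030/7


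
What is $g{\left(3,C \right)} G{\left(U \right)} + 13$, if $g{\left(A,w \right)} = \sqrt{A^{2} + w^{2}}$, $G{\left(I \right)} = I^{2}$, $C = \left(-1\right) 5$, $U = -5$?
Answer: $13 + 25 \sqrt{34} \approx 158.77$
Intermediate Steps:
$C = -5$
$g{\left(3,C \right)} G{\left(U \right)} + 13 = \sqrt{3^{2} + \left(-5\right)^{2}} \left(-5\right)^{2} + 13 = \sqrt{9 + 25} \cdot 25 + 13 = \sqrt{34} \cdot 25 + 13 = 25 \sqrt{34} + 13 = 13 + 25 \sqrt{34}$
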